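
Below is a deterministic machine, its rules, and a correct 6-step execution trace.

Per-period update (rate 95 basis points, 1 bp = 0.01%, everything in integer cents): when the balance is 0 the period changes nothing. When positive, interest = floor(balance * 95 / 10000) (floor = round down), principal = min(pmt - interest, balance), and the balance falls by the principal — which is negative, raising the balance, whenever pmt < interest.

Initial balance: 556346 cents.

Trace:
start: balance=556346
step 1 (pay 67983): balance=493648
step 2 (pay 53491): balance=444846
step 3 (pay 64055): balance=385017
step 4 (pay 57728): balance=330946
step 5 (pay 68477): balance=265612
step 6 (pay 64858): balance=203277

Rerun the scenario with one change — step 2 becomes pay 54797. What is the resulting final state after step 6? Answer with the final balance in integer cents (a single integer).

(re-executing from step 2 with the substitution; state before step 2: balance=493648)
step 2 (pay 54797): balance=443540
step 3 (pay 64055): balance=383698
step 4 (pay 57728): balance=329615
step 5 (pay 68477): balance=264269
step 6 (pay 64858): balance=201921

201921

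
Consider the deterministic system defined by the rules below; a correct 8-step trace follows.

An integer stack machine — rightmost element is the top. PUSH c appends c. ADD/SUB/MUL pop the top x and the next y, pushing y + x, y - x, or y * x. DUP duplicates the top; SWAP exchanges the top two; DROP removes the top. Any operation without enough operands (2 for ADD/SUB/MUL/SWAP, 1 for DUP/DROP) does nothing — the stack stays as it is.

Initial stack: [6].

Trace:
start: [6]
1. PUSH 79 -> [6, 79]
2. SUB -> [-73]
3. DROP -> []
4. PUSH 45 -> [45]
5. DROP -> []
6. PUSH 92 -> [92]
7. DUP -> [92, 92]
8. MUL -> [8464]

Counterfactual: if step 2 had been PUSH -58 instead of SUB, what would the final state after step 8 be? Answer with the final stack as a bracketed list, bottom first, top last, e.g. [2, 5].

[6, 79, 8464]

(re-executing from step 2 with the substitution; state before step 2: [6, 79])
2. PUSH -58 -> [6, 79, -58]
3. DROP -> [6, 79]
4. PUSH 45 -> [6, 79, 45]
5. DROP -> [6, 79]
6. PUSH 92 -> [6, 79, 92]
7. DUP -> [6, 79, 92, 92]
8. MUL -> [6, 79, 8464]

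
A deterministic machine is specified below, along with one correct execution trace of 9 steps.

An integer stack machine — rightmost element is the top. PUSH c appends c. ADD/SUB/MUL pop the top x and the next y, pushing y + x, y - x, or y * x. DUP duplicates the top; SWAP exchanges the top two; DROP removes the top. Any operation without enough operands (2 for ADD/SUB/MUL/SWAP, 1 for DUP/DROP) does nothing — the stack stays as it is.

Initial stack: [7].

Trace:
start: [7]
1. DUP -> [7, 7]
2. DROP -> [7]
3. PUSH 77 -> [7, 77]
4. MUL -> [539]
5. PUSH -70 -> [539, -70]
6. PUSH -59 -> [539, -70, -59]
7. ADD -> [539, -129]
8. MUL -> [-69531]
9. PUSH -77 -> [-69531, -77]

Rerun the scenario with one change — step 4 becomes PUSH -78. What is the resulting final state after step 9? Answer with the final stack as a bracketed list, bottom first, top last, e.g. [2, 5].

(re-executing from step 4 with the substitution; state before step 4: [7, 77])
4. PUSH -78 -> [7, 77, -78]
5. PUSH -70 -> [7, 77, -78, -70]
6. PUSH -59 -> [7, 77, -78, -70, -59]
7. ADD -> [7, 77, -78, -129]
8. MUL -> [7, 77, 10062]
9. PUSH -77 -> [7, 77, 10062, -77]

[7, 77, 10062, -77]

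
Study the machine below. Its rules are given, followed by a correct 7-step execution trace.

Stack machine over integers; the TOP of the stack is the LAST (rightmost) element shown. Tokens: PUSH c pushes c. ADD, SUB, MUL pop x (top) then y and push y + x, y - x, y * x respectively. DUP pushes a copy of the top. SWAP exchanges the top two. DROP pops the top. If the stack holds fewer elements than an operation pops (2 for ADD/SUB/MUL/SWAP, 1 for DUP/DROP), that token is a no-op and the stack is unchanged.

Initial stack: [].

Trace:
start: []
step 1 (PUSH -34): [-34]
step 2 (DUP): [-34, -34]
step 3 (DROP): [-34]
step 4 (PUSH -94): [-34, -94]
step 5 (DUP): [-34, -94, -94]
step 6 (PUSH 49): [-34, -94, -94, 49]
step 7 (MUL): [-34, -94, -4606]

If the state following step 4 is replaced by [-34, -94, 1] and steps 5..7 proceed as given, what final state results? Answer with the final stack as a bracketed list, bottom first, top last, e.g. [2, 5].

state after step 4 := [-34, -94, 1]
step 5 (DUP): [-34, -94, 1, 1]
step 6 (PUSH 49): [-34, -94, 1, 1, 49]
step 7 (MUL): [-34, -94, 1, 49]

[-34, -94, 1, 49]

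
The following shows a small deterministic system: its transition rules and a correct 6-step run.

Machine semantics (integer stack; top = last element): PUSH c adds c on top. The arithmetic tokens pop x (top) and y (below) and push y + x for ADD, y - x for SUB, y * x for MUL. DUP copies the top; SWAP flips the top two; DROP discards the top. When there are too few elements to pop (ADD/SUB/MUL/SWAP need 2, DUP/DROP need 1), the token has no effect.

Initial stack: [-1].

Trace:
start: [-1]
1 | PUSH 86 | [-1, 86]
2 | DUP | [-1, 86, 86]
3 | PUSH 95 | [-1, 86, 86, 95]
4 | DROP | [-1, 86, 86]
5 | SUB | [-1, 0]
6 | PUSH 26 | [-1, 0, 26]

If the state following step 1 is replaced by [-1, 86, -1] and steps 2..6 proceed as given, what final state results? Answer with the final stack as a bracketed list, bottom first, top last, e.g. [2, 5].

[-1, 86, 0, 26]

state after step 1 := [-1, 86, -1]
2 | DUP | [-1, 86, -1, -1]
3 | PUSH 95 | [-1, 86, -1, -1, 95]
4 | DROP | [-1, 86, -1, -1]
5 | SUB | [-1, 86, 0]
6 | PUSH 26 | [-1, 86, 0, 26]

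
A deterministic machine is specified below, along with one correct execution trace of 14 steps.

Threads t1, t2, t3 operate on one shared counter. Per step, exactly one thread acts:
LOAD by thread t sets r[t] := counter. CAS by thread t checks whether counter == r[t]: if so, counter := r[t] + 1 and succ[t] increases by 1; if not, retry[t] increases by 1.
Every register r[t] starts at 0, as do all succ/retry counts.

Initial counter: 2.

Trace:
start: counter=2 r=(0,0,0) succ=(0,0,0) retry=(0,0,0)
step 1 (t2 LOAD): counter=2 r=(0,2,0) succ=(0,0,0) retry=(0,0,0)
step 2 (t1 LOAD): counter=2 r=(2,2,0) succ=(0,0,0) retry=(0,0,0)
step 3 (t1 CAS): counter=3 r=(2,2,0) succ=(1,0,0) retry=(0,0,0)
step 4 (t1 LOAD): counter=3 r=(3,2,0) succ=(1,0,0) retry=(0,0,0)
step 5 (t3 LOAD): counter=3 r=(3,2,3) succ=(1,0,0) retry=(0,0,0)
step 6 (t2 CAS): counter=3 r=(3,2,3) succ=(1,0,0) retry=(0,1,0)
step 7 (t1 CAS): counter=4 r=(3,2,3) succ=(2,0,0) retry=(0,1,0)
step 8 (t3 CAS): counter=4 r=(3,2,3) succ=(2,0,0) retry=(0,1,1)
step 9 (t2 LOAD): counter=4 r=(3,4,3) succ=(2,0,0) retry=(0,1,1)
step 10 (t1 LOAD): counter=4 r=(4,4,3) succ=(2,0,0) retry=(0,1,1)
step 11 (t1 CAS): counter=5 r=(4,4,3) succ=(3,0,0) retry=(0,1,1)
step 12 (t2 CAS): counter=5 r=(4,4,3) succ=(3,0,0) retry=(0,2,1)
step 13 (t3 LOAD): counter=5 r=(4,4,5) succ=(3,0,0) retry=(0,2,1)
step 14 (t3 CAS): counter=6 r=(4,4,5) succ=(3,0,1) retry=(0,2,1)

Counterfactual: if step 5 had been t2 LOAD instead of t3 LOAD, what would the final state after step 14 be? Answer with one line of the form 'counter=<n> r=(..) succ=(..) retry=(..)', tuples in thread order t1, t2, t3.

(re-executing from step 5 with the substitution; state before step 5: counter=3 r=(3,2,0) succ=(1,0,0) retry=(0,0,0))
step 5 (t2 LOAD): counter=3 r=(3,3,0) succ=(1,0,0) retry=(0,0,0)
step 6 (t2 CAS): counter=4 r=(3,3,0) succ=(1,1,0) retry=(0,0,0)
step 7 (t1 CAS): counter=4 r=(3,3,0) succ=(1,1,0) retry=(1,0,0)
step 8 (t3 CAS): counter=4 r=(3,3,0) succ=(1,1,0) retry=(1,0,1)
step 9 (t2 LOAD): counter=4 r=(3,4,0) succ=(1,1,0) retry=(1,0,1)
step 10 (t1 LOAD): counter=4 r=(4,4,0) succ=(1,1,0) retry=(1,0,1)
step 11 (t1 CAS): counter=5 r=(4,4,0) succ=(2,1,0) retry=(1,0,1)
step 12 (t2 CAS): counter=5 r=(4,4,0) succ=(2,1,0) retry=(1,1,1)
step 13 (t3 LOAD): counter=5 r=(4,4,5) succ=(2,1,0) retry=(1,1,1)
step 14 (t3 CAS): counter=6 r=(4,4,5) succ=(2,1,1) retry=(1,1,1)

counter=6 r=(4,4,5) succ=(2,1,1) retry=(1,1,1)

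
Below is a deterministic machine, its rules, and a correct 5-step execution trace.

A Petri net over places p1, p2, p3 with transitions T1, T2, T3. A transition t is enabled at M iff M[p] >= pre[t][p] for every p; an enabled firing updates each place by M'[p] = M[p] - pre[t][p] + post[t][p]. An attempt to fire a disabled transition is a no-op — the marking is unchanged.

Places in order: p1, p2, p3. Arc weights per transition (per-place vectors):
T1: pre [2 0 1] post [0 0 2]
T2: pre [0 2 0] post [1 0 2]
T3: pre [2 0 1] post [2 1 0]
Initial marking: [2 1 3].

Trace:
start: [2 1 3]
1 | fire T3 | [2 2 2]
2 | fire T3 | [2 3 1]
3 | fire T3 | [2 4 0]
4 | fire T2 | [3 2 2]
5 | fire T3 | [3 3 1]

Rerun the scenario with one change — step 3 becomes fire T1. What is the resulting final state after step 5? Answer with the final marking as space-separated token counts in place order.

(re-executing from step 3 with the substitution; state before step 3: [2 3 1])
3 | fire T1 | [0 3 2]
4 | fire T2 | [1 1 4]
5 | fire T3 | [1 1 4]

1 1 4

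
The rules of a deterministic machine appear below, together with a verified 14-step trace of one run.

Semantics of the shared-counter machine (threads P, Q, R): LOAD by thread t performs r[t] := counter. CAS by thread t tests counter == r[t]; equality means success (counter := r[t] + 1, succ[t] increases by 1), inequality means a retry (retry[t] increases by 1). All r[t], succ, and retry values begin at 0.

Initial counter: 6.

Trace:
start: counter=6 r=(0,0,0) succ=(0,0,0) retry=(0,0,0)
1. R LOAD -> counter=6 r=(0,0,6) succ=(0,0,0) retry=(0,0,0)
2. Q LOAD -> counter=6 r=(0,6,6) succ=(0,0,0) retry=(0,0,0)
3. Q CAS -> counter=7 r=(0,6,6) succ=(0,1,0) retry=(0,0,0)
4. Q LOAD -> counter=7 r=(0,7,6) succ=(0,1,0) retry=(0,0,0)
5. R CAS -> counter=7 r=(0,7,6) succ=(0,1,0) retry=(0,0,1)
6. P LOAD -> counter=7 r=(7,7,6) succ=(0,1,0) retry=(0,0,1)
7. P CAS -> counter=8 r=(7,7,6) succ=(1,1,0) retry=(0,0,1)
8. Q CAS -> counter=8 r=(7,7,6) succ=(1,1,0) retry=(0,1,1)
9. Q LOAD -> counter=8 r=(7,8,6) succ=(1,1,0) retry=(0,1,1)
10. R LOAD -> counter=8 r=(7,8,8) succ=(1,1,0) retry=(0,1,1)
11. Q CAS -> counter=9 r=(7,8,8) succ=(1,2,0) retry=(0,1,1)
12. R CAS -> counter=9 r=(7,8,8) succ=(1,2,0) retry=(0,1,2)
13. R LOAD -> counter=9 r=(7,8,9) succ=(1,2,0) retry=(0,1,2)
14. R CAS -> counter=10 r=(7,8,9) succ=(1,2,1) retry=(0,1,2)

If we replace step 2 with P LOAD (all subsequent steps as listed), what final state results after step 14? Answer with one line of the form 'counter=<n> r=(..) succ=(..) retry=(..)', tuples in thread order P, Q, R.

(re-executing from step 2 with the substitution; state before step 2: counter=6 r=(0,0,6) succ=(0,0,0) retry=(0,0,0))
2. P LOAD -> counter=6 r=(6,0,6) succ=(0,0,0) retry=(0,0,0)
3. Q CAS -> counter=6 r=(6,0,6) succ=(0,0,0) retry=(0,1,0)
4. Q LOAD -> counter=6 r=(6,6,6) succ=(0,0,0) retry=(0,1,0)
5. R CAS -> counter=7 r=(6,6,6) succ=(0,0,1) retry=(0,1,0)
6. P LOAD -> counter=7 r=(7,6,6) succ=(0,0,1) retry=(0,1,0)
7. P CAS -> counter=8 r=(7,6,6) succ=(1,0,1) retry=(0,1,0)
8. Q CAS -> counter=8 r=(7,6,6) succ=(1,0,1) retry=(0,2,0)
9. Q LOAD -> counter=8 r=(7,8,6) succ=(1,0,1) retry=(0,2,0)
10. R LOAD -> counter=8 r=(7,8,8) succ=(1,0,1) retry=(0,2,0)
11. Q CAS -> counter=9 r=(7,8,8) succ=(1,1,1) retry=(0,2,0)
12. R CAS -> counter=9 r=(7,8,8) succ=(1,1,1) retry=(0,2,1)
13. R LOAD -> counter=9 r=(7,8,9) succ=(1,1,1) retry=(0,2,1)
14. R CAS -> counter=10 r=(7,8,9) succ=(1,1,2) retry=(0,2,1)

counter=10 r=(7,8,9) succ=(1,1,2) retry=(0,2,1)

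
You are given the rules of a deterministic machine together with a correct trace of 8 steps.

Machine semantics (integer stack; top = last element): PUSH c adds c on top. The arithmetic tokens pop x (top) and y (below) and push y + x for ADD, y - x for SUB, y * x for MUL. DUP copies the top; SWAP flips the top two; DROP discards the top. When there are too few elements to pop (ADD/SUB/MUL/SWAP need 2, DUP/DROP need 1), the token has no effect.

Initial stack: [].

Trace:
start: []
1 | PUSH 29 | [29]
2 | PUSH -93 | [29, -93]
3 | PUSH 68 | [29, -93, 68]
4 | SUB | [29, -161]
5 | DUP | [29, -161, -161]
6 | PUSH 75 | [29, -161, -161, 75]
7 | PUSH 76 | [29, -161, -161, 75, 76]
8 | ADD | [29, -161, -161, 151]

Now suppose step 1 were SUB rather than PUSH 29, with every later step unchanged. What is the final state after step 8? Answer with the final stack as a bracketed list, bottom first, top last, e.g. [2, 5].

[-161, -161, 151]

(re-executing from step 1 with the substitution; state before step 1: [])
1 | SUB | []
2 | PUSH -93 | [-93]
3 | PUSH 68 | [-93, 68]
4 | SUB | [-161]
5 | DUP | [-161, -161]
6 | PUSH 75 | [-161, -161, 75]
7 | PUSH 76 | [-161, -161, 75, 76]
8 | ADD | [-161, -161, 151]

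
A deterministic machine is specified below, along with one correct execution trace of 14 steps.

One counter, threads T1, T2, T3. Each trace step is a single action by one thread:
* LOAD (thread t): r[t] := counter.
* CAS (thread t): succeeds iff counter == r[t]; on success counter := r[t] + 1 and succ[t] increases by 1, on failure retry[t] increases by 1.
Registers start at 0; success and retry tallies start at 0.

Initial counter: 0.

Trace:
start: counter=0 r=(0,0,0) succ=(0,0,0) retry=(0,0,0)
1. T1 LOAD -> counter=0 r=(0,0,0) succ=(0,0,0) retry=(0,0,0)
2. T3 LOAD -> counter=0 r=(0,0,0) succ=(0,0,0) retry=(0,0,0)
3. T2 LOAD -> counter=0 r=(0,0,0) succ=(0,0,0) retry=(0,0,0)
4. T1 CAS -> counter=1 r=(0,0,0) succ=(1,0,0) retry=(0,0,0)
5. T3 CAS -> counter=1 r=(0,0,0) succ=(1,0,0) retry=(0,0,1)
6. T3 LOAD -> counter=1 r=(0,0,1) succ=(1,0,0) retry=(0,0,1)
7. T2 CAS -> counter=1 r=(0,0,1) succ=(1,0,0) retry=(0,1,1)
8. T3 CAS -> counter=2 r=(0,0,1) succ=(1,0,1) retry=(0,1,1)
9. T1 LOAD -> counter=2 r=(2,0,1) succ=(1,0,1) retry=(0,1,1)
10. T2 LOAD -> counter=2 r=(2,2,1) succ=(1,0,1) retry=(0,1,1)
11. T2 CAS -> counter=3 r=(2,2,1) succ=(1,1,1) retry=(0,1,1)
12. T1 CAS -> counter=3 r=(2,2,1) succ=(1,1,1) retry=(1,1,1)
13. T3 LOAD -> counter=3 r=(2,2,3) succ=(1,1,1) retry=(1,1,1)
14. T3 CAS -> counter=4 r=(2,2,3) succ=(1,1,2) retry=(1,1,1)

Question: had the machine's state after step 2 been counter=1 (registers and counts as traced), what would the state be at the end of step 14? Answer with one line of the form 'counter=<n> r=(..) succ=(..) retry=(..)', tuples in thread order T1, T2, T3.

state after step 2 := counter=1 r=(0,0,0) succ=(0,0,0) retry=(0,0,0)
3. T2 LOAD -> counter=1 r=(0,1,0) succ=(0,0,0) retry=(0,0,0)
4. T1 CAS -> counter=1 r=(0,1,0) succ=(0,0,0) retry=(1,0,0)
5. T3 CAS -> counter=1 r=(0,1,0) succ=(0,0,0) retry=(1,0,1)
6. T3 LOAD -> counter=1 r=(0,1,1) succ=(0,0,0) retry=(1,0,1)
7. T2 CAS -> counter=2 r=(0,1,1) succ=(0,1,0) retry=(1,0,1)
8. T3 CAS -> counter=2 r=(0,1,1) succ=(0,1,0) retry=(1,0,2)
9. T1 LOAD -> counter=2 r=(2,1,1) succ=(0,1,0) retry=(1,0,2)
10. T2 LOAD -> counter=2 r=(2,2,1) succ=(0,1,0) retry=(1,0,2)
11. T2 CAS -> counter=3 r=(2,2,1) succ=(0,2,0) retry=(1,0,2)
12. T1 CAS -> counter=3 r=(2,2,1) succ=(0,2,0) retry=(2,0,2)
13. T3 LOAD -> counter=3 r=(2,2,3) succ=(0,2,0) retry=(2,0,2)
14. T3 CAS -> counter=4 r=(2,2,3) succ=(0,2,1) retry=(2,0,2)

counter=4 r=(2,2,3) succ=(0,2,1) retry=(2,0,2)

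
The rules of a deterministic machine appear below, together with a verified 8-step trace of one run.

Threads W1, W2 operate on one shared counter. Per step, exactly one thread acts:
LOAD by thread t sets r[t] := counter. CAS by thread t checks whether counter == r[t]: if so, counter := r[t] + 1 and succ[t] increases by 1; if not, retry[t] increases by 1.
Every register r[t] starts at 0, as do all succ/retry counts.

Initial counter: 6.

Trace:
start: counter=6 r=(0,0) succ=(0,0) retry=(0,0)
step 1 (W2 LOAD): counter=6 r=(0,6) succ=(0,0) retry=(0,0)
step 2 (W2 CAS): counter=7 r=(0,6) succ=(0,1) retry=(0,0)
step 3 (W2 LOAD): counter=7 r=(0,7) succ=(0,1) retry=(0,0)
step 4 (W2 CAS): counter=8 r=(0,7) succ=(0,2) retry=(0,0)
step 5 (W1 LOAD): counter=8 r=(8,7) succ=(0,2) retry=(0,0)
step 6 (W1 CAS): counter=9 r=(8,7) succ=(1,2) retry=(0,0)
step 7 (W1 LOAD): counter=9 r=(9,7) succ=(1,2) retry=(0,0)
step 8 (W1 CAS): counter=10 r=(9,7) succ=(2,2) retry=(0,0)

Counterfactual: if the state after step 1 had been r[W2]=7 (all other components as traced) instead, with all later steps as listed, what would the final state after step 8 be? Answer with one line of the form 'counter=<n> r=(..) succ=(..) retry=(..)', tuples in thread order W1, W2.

state after step 1 := counter=6 r=(0,7) succ=(0,0) retry=(0,0)
step 2 (W2 CAS): counter=6 r=(0,7) succ=(0,0) retry=(0,1)
step 3 (W2 LOAD): counter=6 r=(0,6) succ=(0,0) retry=(0,1)
step 4 (W2 CAS): counter=7 r=(0,6) succ=(0,1) retry=(0,1)
step 5 (W1 LOAD): counter=7 r=(7,6) succ=(0,1) retry=(0,1)
step 6 (W1 CAS): counter=8 r=(7,6) succ=(1,1) retry=(0,1)
step 7 (W1 LOAD): counter=8 r=(8,6) succ=(1,1) retry=(0,1)
step 8 (W1 CAS): counter=9 r=(8,6) succ=(2,1) retry=(0,1)

counter=9 r=(8,6) succ=(2,1) retry=(0,1)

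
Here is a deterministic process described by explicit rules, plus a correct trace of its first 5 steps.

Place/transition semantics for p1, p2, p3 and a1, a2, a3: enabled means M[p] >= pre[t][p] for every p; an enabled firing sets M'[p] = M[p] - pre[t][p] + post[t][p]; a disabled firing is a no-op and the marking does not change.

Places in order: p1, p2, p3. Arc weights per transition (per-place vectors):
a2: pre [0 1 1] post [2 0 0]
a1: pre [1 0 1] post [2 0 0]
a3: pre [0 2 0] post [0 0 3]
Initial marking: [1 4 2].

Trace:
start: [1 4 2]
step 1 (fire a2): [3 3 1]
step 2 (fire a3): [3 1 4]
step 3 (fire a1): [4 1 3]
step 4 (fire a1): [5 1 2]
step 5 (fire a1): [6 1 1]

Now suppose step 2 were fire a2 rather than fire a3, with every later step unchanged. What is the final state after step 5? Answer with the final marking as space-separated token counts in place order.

5 2 0

(re-executing from step 2 with the substitution; state before step 2: [3 3 1])
step 2 (fire a2): [5 2 0]
step 3 (fire a1): [5 2 0]
step 4 (fire a1): [5 2 0]
step 5 (fire a1): [5 2 0]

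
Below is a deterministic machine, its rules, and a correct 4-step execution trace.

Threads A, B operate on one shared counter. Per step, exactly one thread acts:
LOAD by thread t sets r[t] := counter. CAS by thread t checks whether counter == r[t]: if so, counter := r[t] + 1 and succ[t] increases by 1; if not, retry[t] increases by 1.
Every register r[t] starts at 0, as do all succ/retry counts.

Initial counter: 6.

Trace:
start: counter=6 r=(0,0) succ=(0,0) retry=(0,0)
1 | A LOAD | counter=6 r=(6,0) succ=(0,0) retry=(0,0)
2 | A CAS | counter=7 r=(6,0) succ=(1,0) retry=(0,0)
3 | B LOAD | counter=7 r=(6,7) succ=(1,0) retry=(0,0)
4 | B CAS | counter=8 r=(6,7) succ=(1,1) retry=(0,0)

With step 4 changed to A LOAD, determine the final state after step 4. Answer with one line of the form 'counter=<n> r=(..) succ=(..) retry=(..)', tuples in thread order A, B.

(re-executing from step 4 with the substitution; state before step 4: counter=7 r=(6,7) succ=(1,0) retry=(0,0))
4 | A LOAD | counter=7 r=(7,7) succ=(1,0) retry=(0,0)

counter=7 r=(7,7) succ=(1,0) retry=(0,0)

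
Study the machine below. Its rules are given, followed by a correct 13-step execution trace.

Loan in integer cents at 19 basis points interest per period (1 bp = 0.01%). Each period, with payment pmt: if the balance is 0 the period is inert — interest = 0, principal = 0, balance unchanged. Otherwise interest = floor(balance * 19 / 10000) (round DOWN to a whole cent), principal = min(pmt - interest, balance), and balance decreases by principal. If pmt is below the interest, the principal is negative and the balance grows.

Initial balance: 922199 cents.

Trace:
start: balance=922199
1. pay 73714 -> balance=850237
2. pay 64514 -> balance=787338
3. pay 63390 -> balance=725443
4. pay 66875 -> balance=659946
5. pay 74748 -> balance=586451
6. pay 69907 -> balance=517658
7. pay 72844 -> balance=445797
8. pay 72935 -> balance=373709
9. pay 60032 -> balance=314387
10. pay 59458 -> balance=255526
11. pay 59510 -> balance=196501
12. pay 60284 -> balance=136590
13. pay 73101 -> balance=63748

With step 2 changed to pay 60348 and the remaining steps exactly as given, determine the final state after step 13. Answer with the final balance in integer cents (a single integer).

(re-executing from step 2 with the substitution; state before step 2: balance=850237)
2. pay 60348 -> balance=791504
3. pay 63390 -> balance=729617
4. pay 66875 -> balance=664128
5. pay 74748 -> balance=590641
6. pay 69907 -> balance=521856
7. pay 72844 -> balance=450003
8. pay 72935 -> balance=377923
9. pay 60032 -> balance=318609
10. pay 59458 -> balance=259756
11. pay 59510 -> balance=200739
12. pay 60284 -> balance=140836
13. pay 73101 -> balance=68002

68002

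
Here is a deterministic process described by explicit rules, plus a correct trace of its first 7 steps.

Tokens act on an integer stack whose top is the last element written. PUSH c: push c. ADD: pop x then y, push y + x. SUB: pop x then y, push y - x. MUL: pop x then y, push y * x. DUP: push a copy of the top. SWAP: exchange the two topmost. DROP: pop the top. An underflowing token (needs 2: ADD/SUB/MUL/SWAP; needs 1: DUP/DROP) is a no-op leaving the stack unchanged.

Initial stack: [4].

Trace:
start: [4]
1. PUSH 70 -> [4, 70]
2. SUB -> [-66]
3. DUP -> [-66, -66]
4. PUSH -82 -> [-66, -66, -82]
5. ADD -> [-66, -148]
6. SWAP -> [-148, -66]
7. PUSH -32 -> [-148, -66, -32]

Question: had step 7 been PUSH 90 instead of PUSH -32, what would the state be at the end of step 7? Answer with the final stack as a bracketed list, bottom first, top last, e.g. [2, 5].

(re-executing from step 7 with the substitution; state before step 7: [-148, -66])
7. PUSH 90 -> [-148, -66, 90]

[-148, -66, 90]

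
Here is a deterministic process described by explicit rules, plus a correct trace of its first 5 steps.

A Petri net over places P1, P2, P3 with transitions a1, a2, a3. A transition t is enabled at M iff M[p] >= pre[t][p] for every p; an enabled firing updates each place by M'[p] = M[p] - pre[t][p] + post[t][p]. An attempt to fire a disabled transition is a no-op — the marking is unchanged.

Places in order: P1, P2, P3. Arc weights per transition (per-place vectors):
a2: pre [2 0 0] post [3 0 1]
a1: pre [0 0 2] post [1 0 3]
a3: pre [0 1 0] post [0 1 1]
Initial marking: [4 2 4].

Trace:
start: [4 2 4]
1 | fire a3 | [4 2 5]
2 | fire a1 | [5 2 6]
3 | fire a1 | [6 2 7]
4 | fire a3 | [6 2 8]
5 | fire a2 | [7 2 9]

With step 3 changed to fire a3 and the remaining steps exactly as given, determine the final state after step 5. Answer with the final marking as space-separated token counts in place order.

(re-executing from step 3 with the substitution; state before step 3: [5 2 6])
3 | fire a3 | [5 2 7]
4 | fire a3 | [5 2 8]
5 | fire a2 | [6 2 9]

6 2 9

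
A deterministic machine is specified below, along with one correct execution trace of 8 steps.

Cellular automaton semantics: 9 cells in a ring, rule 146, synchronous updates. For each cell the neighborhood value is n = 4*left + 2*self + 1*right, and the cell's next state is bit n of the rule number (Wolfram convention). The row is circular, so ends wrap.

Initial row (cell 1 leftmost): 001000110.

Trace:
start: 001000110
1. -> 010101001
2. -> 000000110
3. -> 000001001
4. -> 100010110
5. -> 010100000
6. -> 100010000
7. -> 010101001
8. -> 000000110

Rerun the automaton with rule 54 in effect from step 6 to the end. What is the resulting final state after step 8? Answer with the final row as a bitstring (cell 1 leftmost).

(re-executing steps 6..8 under rule 54; state before step 6: 010100000)
6. -> 111110000
7. -> 000001001
8. -> 100011111

100011111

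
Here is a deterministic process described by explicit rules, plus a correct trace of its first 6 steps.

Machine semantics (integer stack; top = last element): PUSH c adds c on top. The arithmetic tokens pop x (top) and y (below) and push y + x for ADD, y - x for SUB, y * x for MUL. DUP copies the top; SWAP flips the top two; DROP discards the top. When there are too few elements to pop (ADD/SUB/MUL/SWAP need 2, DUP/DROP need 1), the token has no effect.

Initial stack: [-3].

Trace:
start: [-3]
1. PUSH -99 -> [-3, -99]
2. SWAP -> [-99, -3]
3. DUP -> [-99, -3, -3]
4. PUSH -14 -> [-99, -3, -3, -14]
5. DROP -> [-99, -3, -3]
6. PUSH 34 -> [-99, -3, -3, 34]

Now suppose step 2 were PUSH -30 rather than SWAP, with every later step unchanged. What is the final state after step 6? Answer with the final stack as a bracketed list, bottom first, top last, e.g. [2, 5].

[-3, -99, -30, -30, 34]

(re-executing from step 2 with the substitution; state before step 2: [-3, -99])
2. PUSH -30 -> [-3, -99, -30]
3. DUP -> [-3, -99, -30, -30]
4. PUSH -14 -> [-3, -99, -30, -30, -14]
5. DROP -> [-3, -99, -30, -30]
6. PUSH 34 -> [-3, -99, -30, -30, 34]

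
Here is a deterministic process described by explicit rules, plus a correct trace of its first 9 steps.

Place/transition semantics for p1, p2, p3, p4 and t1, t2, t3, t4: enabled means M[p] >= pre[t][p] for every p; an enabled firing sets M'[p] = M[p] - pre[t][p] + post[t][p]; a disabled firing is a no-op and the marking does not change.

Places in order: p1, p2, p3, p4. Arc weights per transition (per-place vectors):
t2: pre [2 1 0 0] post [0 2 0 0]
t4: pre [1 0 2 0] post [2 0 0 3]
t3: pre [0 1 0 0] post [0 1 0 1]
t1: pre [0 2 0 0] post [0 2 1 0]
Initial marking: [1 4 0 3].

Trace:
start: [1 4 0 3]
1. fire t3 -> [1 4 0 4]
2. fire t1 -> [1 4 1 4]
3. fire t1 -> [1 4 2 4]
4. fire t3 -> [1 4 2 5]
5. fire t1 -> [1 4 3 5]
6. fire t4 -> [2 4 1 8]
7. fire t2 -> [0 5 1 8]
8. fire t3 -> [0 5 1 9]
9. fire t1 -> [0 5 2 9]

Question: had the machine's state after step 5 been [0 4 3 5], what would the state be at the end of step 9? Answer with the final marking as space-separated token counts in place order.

state after step 5 := [0 4 3 5]
6. fire t4 -> [0 4 3 5]
7. fire t2 -> [0 4 3 5]
8. fire t3 -> [0 4 3 6]
9. fire t1 -> [0 4 4 6]

0 4 4 6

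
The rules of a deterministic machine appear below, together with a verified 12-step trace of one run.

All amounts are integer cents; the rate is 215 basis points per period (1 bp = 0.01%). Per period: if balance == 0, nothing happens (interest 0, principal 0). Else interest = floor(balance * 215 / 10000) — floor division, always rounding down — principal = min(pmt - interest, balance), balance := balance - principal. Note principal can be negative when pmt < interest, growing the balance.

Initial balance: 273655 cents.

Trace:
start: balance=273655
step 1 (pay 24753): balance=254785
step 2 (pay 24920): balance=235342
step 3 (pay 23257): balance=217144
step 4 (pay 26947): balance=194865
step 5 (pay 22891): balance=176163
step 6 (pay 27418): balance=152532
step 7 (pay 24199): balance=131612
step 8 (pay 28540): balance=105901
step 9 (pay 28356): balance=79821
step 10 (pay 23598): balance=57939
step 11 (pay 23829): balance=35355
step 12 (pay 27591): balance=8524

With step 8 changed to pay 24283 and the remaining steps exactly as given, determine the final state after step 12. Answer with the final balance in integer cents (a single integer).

13159

(re-executing from step 8 with the substitution; state before step 8: balance=131612)
step 8 (pay 24283): balance=110158
step 9 (pay 28356): balance=84170
step 10 (pay 23598): balance=62381
step 11 (pay 23829): balance=39893
step 12 (pay 27591): balance=13159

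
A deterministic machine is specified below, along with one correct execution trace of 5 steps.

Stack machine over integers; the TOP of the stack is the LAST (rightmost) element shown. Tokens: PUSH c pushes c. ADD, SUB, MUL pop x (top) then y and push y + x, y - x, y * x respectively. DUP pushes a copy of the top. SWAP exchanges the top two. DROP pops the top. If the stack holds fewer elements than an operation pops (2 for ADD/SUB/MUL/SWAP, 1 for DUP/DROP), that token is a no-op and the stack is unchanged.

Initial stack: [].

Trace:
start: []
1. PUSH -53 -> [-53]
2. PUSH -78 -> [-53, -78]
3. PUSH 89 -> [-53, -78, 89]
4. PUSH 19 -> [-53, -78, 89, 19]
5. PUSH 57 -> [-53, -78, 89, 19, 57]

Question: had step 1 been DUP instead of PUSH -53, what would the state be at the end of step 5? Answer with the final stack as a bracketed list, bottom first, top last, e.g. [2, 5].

(re-executing from step 1 with the substitution; state before step 1: [])
1. DUP -> []
2. PUSH -78 -> [-78]
3. PUSH 89 -> [-78, 89]
4. PUSH 19 -> [-78, 89, 19]
5. PUSH 57 -> [-78, 89, 19, 57]

[-78, 89, 19, 57]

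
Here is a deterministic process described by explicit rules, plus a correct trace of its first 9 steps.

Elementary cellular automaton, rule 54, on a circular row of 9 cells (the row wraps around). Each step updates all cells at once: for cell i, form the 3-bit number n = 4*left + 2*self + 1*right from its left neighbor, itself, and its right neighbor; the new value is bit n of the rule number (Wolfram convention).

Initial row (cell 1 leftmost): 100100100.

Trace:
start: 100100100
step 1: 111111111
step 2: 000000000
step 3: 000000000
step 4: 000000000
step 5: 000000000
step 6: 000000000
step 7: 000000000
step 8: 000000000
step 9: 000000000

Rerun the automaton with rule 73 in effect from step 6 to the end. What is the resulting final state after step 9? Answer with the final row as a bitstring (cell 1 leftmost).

000000000

(re-executing steps 6..9 under rule 73; state before step 6: 000000000)
step 6: 111111111
step 7: 000000000
step 8: 111111111
step 9: 000000000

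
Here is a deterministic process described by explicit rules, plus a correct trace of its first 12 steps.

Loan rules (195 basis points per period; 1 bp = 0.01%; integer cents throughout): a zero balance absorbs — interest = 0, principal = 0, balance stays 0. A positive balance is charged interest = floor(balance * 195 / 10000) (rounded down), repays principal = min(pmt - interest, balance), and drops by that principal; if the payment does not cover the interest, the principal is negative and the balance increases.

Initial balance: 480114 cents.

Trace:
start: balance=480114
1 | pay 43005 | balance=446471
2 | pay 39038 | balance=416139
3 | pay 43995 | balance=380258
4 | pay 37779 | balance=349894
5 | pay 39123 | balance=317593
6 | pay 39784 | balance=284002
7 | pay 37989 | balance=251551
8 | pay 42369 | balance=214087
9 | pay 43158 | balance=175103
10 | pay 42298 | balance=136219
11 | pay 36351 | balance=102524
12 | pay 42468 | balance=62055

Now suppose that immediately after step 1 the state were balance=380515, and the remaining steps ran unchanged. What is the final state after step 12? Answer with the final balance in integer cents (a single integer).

0

state after step 1 := balance=380515
2 | pay 39038 | balance=348897
3 | pay 43995 | balance=311705
4 | pay 37779 | balance=280004
5 | pay 39123 | balance=246341
6 | pay 39784 | balance=211360
7 | pay 37989 | balance=177492
8 | pay 42369 | balance=138584
9 | pay 43158 | balance=98128
10 | pay 42298 | balance=57743
11 | pay 36351 | balance=22517
12 | pay 42468 | balance=0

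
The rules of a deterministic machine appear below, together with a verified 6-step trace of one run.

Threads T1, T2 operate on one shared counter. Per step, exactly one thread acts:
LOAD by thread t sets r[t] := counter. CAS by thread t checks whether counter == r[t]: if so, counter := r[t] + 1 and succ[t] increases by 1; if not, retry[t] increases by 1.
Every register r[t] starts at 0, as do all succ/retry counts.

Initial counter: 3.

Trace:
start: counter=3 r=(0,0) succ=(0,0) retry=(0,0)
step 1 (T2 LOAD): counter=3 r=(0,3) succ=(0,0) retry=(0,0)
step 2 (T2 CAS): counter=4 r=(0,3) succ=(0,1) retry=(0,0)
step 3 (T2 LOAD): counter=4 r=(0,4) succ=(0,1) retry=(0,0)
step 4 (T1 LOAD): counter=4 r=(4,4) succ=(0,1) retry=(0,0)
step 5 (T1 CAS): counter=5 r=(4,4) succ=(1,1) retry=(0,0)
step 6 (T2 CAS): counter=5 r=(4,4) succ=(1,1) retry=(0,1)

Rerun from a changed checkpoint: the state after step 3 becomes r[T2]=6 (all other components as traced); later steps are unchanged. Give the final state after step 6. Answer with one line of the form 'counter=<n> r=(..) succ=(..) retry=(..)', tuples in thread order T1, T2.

counter=5 r=(4,6) succ=(1,1) retry=(0,1)

state after step 3 := counter=4 r=(0,6) succ=(0,1) retry=(0,0)
step 4 (T1 LOAD): counter=4 r=(4,6) succ=(0,1) retry=(0,0)
step 5 (T1 CAS): counter=5 r=(4,6) succ=(1,1) retry=(0,0)
step 6 (T2 CAS): counter=5 r=(4,6) succ=(1,1) retry=(0,1)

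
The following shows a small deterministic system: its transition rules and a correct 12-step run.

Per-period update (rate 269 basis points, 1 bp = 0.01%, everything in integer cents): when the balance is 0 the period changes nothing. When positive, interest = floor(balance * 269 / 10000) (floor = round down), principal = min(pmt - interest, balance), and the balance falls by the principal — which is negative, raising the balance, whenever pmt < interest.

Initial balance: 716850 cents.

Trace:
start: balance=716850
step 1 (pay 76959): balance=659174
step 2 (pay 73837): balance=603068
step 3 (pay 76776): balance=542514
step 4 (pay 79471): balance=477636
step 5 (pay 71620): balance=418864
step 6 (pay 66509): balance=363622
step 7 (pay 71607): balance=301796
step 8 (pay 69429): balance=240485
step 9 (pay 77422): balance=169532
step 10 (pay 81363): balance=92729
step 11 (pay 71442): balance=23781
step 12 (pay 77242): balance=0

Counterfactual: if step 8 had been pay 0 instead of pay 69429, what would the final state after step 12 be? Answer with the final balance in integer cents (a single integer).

24384

(re-executing from step 8 with the substitution; state before step 8: balance=301796)
step 8 (pay 0): balance=309914
step 9 (pay 77422): balance=240828
step 10 (pay 81363): balance=165943
step 11 (pay 71442): balance=98964
step 12 (pay 77242): balance=24384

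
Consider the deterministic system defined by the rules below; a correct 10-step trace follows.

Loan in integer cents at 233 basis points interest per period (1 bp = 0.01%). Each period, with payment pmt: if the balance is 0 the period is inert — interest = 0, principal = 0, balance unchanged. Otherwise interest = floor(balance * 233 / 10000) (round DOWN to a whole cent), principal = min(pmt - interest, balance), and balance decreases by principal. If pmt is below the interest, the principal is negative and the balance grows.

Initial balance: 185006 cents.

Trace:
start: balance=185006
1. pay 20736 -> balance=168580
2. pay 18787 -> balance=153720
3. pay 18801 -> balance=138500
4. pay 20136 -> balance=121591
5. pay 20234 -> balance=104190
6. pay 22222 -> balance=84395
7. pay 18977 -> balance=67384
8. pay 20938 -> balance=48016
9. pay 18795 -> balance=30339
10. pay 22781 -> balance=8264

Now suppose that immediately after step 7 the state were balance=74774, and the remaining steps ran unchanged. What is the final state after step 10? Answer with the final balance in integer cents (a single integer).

state after step 7 := balance=74774
8. pay 20938 -> balance=55578
9. pay 18795 -> balance=38077
10. pay 22781 -> balance=16183

16183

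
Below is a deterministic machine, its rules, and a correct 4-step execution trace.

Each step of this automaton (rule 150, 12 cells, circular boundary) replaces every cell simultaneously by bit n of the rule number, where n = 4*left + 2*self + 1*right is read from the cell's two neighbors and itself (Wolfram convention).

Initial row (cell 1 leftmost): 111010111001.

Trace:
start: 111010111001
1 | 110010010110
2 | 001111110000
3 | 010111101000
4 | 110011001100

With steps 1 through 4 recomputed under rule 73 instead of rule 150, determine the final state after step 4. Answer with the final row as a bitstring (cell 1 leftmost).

(re-executing steps 1..4 under rule 73; state before step 1: 111010111001)
1 | 001000101001
2 | 000010000000
3 | 111000111111
4 | 001010100000

001010100000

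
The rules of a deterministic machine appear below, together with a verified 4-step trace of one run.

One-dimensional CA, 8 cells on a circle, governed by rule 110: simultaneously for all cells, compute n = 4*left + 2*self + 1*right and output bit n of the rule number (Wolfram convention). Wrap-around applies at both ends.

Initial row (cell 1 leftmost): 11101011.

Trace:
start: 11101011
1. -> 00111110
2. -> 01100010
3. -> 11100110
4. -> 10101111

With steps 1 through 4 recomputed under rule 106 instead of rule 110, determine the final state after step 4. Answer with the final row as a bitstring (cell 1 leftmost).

(re-executing steps 1..4 under rule 106; state before step 1: 11101011)
1. -> 00110110
2. -> 01111110
3. -> 11000010
4. -> 11000101

11000101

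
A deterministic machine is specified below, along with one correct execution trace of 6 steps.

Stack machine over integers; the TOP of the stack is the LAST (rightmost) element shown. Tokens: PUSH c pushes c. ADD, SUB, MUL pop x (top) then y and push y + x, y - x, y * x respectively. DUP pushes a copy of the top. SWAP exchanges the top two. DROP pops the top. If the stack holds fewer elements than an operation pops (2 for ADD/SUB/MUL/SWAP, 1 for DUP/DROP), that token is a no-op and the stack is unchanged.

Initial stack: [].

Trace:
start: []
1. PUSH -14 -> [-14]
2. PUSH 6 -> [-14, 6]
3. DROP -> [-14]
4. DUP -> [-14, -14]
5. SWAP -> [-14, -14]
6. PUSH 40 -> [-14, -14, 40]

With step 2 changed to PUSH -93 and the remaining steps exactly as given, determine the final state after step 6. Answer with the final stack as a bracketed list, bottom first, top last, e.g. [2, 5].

(re-executing from step 2 with the substitution; state before step 2: [-14])
2. PUSH -93 -> [-14, -93]
3. DROP -> [-14]
4. DUP -> [-14, -14]
5. SWAP -> [-14, -14]
6. PUSH 40 -> [-14, -14, 40]

[-14, -14, 40]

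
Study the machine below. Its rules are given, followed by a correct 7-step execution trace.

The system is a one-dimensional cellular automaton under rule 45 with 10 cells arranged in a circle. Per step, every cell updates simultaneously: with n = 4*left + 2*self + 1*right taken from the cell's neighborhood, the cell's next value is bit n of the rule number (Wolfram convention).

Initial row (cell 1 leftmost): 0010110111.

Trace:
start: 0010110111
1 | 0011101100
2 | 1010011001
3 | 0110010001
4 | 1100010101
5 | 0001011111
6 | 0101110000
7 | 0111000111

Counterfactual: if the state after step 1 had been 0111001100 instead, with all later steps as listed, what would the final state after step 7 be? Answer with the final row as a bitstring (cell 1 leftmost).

state after step 1 := 0111001100
2 | 0100001001
3 | 1101101001
4 | 0011011001
5 | 0010110001
6 | 0011100101
7 | 0010000111

0010000111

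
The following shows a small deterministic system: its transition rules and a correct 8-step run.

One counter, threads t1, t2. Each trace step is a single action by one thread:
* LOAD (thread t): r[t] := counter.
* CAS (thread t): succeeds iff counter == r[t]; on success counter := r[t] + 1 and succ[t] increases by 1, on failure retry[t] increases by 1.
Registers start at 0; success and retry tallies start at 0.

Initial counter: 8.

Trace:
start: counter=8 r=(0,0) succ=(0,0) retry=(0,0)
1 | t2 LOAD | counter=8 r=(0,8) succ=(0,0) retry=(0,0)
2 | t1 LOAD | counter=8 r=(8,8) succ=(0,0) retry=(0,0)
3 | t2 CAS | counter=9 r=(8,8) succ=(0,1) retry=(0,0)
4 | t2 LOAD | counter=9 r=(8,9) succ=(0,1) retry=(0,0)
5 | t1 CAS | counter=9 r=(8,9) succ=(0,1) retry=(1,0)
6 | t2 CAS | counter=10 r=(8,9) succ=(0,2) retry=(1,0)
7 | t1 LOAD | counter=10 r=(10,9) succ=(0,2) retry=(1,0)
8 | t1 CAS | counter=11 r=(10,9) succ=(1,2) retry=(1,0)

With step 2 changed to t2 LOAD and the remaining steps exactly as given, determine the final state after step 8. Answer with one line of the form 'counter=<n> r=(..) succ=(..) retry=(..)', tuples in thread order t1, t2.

(re-executing from step 2 with the substitution; state before step 2: counter=8 r=(0,8) succ=(0,0) retry=(0,0))
2 | t2 LOAD | counter=8 r=(0,8) succ=(0,0) retry=(0,0)
3 | t2 CAS | counter=9 r=(0,8) succ=(0,1) retry=(0,0)
4 | t2 LOAD | counter=9 r=(0,9) succ=(0,1) retry=(0,0)
5 | t1 CAS | counter=9 r=(0,9) succ=(0,1) retry=(1,0)
6 | t2 CAS | counter=10 r=(0,9) succ=(0,2) retry=(1,0)
7 | t1 LOAD | counter=10 r=(10,9) succ=(0,2) retry=(1,0)
8 | t1 CAS | counter=11 r=(10,9) succ=(1,2) retry=(1,0)

counter=11 r=(10,9) succ=(1,2) retry=(1,0)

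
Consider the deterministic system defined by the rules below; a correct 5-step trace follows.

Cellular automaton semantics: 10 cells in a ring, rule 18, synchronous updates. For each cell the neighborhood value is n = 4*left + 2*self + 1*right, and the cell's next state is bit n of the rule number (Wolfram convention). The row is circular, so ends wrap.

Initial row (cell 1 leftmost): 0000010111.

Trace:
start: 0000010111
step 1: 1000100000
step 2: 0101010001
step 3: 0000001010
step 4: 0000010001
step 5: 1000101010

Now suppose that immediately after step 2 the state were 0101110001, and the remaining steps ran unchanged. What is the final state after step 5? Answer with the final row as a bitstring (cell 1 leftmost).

state after step 2 := 0101110001
step 3: 0000001010
step 4: 0000010001
step 5: 1000101010

1000101010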